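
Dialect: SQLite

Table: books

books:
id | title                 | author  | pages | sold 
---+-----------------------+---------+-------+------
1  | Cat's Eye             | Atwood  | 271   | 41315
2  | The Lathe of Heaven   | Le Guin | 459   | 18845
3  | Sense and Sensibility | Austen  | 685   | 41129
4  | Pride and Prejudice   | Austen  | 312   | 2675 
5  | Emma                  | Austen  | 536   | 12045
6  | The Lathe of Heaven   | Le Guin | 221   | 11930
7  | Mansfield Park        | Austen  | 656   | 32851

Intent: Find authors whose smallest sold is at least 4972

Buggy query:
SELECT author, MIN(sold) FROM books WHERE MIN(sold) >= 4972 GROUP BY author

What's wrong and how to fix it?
Bug: Aggregates like MIN are computed per group after WHERE runs

Fix: Replace WHERE with HAVING after the GROUP BY

Corrected query:
SELECT author, MIN(sold) FROM books GROUP BY author HAVING MIN(sold) >= 4972

Result:
author  | MIN(sold)
--------+----------
Atwood  | 41315    
Le Guin | 11930    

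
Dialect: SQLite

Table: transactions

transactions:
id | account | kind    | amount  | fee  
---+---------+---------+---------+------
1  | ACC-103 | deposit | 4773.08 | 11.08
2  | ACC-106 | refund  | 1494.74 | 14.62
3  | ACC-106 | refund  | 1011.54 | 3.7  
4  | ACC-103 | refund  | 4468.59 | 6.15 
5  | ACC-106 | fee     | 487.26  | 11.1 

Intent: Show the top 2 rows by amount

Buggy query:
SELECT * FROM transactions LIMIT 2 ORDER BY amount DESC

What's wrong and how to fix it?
Bug: LIMIT must come after ORDER BY

Fix: Sort with ORDER BY, then apply LIMIT

Corrected query:
SELECT * FROM transactions ORDER BY amount DESC LIMIT 2

Result:
id | account | kind    | amount  | fee  
---+---------+---------+---------+------
1  | ACC-103 | deposit | 4773.08 | 11.08
4  | ACC-103 | refund  | 4468.59 | 6.15 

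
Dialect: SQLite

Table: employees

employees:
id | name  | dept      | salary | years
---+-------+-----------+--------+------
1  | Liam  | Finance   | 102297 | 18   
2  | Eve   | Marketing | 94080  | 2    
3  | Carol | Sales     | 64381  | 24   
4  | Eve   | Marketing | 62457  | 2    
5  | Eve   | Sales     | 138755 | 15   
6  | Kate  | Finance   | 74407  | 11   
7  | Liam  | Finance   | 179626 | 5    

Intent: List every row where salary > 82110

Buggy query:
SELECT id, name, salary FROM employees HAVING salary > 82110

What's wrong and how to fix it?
Bug: HAVING filters the output of aggregation, but this query has no GROUP BY and no aggregate functions, so SQLite rejects it (HAVING clause on a non-aggregate query); the condition here is per row

Fix: Replace HAVING with WHERE since the condition applies to individual rows

Corrected query:
SELECT id, name, salary FROM employees WHERE salary > 82110

Result:
id | name | salary
---+------+-------
1  | Liam | 102297
2  | Eve  | 94080 
5  | Eve  | 138755
7  | Liam | 179626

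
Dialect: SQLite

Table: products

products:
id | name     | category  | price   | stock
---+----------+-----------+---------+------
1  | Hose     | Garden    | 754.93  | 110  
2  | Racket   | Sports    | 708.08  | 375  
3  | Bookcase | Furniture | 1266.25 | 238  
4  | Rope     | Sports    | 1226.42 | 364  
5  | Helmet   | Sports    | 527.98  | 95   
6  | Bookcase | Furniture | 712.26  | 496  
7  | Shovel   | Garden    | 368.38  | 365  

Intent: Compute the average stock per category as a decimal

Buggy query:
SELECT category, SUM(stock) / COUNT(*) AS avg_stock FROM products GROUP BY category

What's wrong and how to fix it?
Bug: SUM(stock) and COUNT(*) are both integers; the division truncates the fractional part

Fix: Multiply by 1.0 (or CAST to REAL) to force floating-point division

Corrected query:
SELECT category, SUM(stock) * 1.0 / COUNT(*) AS avg_stock FROM products GROUP BY category

Result:
category  | avg_stock
----------+----------
Furniture | 367      
Garden    | 237.5    
Sports    | 278      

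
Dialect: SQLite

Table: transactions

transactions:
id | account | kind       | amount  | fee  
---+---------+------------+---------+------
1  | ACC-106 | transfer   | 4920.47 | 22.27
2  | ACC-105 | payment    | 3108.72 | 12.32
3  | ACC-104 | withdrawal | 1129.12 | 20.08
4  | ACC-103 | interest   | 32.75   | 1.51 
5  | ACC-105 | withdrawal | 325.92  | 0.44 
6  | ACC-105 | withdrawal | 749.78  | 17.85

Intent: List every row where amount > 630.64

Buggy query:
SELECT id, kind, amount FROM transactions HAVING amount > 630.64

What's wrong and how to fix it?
Bug: HAVING filters the output of aggregation, but this query has no GROUP BY and no aggregate functions, so SQLite rejects it (HAVING clause on a non-aggregate query); the condition here is per row

Fix: Use WHERE for row-level filtering

Corrected query:
SELECT id, kind, amount FROM transactions WHERE amount > 630.64

Result:
id | kind       | amount 
---+------------+--------
1  | transfer   | 4920.47
2  | payment    | 3108.72
3  | withdrawal | 1129.12
6  | withdrawal | 749.78 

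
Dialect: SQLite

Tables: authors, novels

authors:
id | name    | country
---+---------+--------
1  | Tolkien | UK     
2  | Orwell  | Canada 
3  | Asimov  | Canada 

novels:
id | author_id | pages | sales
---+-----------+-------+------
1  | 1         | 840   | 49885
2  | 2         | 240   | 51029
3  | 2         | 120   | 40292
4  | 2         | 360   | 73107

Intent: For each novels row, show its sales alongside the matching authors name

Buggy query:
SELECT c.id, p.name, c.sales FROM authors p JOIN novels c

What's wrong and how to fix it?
Bug: Missing join condition: each novels row is matched to all authors rows instead of just its own

Fix: Add ON c.author_id = p.id to the JOIN

Corrected query:
SELECT c.id, p.name, c.sales FROM authors p JOIN novels c ON c.author_id = p.id

Result:
id | name    | sales
---+---------+------
1  | Tolkien | 49885
2  | Orwell  | 51029
3  | Orwell  | 40292
4  | Orwell  | 73107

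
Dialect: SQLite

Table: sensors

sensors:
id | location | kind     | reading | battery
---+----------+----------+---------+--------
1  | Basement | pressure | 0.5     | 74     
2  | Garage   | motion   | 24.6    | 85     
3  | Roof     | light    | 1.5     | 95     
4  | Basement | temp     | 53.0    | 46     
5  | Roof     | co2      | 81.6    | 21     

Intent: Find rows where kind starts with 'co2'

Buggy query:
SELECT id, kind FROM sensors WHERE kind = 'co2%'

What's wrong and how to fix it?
Bug: Wildcards only work with LIKE; '=' treats '%' as a literal character

Fix: Use LIKE for wildcard pattern matching

Corrected query:
SELECT id, kind FROM sensors WHERE kind LIKE 'co2%'

Result:
id | kind
---+-----
5  | co2 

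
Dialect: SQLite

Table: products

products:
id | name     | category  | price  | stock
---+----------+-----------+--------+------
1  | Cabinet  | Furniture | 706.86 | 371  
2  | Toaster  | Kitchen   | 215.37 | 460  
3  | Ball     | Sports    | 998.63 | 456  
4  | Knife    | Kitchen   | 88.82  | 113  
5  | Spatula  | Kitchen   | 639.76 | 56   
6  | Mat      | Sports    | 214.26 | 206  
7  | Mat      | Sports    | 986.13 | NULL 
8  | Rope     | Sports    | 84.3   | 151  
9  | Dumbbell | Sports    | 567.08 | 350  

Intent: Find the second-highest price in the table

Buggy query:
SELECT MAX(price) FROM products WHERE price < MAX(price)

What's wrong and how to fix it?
Bug: The inner MAX is an aggregate inside WHERE, which is not allowed

Fix: Compute the overall MAX in a subquery, then take MAX of rows below it

Corrected query:
SELECT MAX(price) FROM products WHERE price < (SELECT MAX(price) FROM products)

Result:
MAX(price)
----------
986.13    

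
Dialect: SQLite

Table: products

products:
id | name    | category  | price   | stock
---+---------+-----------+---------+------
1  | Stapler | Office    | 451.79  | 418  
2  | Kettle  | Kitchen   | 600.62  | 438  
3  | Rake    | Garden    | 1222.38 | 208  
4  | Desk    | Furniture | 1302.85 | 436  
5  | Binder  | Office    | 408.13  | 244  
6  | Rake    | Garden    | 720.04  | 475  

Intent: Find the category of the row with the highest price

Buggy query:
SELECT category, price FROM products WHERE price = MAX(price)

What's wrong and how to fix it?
Bug: WHERE is evaluated per row; an aggregate over the whole table isn't defined there

Fix: Wrap MAX in a scalar subquery so WHERE compares against a single value

Corrected query:
SELECT category, price FROM products WHERE price = (SELECT MAX(price) FROM products)

Result:
category  | price  
----------+--------
Furniture | 1302.85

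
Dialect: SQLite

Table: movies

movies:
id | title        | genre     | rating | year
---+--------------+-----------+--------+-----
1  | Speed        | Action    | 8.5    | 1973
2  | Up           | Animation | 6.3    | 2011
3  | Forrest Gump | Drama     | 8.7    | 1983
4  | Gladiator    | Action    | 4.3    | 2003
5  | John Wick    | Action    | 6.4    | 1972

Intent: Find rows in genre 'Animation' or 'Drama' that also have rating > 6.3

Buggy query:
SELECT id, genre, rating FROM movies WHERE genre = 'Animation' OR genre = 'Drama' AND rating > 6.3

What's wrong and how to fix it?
Bug: AND binds tighter than OR, so this parses as genre = 'Animation' OR (genre = 'Drama' AND rating > 6.3)

Fix: Group the OR with parentheses (or use IN), then AND the threshold

Corrected query:
SELECT id, genre, rating FROM movies WHERE (genre = 'Animation' OR genre = 'Drama') AND rating > 6.3

Result:
id | genre | rating
---+-------+-------
3  | Drama | 8.7   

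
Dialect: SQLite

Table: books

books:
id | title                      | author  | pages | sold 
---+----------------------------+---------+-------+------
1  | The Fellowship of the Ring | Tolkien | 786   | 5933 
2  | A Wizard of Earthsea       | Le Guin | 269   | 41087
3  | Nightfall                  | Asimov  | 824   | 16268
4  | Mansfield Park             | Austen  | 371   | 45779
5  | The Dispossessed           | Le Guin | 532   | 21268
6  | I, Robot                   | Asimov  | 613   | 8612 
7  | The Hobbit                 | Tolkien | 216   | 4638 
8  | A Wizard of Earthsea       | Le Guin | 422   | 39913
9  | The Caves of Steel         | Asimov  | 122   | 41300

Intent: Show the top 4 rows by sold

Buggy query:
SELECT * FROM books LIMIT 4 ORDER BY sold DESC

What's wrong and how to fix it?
Bug: LIMIT must come after ORDER BY

Fix: Sort with ORDER BY, then apply LIMIT

Corrected query:
SELECT * FROM books ORDER BY sold DESC LIMIT 4

Result:
id | title                | author  | pages | sold 
---+----------------------+---------+-------+------
4  | Mansfield Park       | Austen  | 371   | 45779
9  | The Caves of Steel   | Asimov  | 122   | 41300
2  | A Wizard of Earthsea | Le Guin | 269   | 41087
8  | A Wizard of Earthsea | Le Guin | 422   | 39913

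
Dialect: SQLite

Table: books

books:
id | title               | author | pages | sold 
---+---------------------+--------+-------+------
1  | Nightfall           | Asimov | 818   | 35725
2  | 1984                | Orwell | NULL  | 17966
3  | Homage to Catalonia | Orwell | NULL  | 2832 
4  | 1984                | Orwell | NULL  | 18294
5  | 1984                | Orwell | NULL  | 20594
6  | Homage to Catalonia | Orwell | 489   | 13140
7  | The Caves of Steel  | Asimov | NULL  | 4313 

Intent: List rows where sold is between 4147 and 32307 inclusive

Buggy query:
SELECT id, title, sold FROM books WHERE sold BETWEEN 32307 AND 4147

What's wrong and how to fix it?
Bug: BETWEEN expects the lower bound first; with 32307 AND 4147 the range is empty

Fix: Swap the bounds so the smaller value comes first

Corrected query:
SELECT id, title, sold FROM books WHERE sold BETWEEN 4147 AND 32307

Result:
id | title               | sold 
---+---------------------+------
2  | 1984                | 17966
4  | 1984                | 18294
5  | 1984                | 20594
6  | Homage to Catalonia | 13140
7  | The Caves of Steel  | 4313 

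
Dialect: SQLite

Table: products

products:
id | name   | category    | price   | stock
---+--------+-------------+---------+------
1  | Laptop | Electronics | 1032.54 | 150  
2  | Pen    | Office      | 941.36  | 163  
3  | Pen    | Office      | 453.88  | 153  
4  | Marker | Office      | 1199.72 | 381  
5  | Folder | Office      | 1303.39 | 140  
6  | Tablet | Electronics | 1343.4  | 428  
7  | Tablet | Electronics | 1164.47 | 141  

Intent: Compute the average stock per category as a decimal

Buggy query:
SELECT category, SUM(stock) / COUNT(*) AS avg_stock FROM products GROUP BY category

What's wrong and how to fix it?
Bug: Both operands are integers, so '/' performs integer division and truncates

Fix: Multiply by 1.0 (or CAST to REAL) to force floating-point division

Corrected query:
SELECT category, SUM(stock) * 1.0 / COUNT(*) AS avg_stock FROM products GROUP BY category

Result:
category    | avg_stock 
------------+-----------
Electronics | 239.666667
Office      | 209.25    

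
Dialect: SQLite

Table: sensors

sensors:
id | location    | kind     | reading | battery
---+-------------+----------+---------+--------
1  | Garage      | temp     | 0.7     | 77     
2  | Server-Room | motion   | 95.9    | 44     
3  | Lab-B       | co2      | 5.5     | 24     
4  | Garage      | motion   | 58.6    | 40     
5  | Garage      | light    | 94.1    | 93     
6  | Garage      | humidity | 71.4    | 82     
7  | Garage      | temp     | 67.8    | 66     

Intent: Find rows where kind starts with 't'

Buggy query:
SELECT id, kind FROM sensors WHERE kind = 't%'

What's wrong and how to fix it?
Bug: '=' compares the literal string including the % character; pattern matching needs LIKE

Fix: Replace '=' with LIKE so 't%' is treated as a pattern

Corrected query:
SELECT id, kind FROM sensors WHERE kind LIKE 't%'

Result:
id | kind
---+-----
1  | temp
7  | temp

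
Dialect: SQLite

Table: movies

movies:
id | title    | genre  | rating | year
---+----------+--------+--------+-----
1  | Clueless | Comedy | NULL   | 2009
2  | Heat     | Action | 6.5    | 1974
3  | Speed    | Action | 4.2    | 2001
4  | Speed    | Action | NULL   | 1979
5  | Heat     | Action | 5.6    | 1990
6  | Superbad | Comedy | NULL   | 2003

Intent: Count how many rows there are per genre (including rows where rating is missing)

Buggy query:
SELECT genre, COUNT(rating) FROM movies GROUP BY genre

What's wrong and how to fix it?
Bug: COUNT(rating) skips NULLs, so groups with missing rating are undercounted

Fix: Use COUNT(*) to count all rows regardless of NULL

Corrected query:
SELECT genre, COUNT(*) FROM movies GROUP BY genre

Result:
genre  | COUNT(*)
-------+---------
Action | 4       
Comedy | 2       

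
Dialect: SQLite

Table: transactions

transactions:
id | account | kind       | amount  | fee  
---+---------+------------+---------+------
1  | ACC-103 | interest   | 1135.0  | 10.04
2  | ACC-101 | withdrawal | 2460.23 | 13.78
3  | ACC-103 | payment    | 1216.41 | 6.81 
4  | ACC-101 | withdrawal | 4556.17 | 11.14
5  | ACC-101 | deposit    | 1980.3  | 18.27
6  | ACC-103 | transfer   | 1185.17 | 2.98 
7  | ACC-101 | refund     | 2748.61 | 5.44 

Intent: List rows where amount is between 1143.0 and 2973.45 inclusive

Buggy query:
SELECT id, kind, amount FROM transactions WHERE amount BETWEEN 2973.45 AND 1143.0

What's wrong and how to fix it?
Bug: The bounds are reversed; BETWEEN a AND b requires a <= b to match anything

Fix: Swap the bounds so the smaller value comes first

Corrected query:
SELECT id, kind, amount FROM transactions WHERE amount BETWEEN 1143.0 AND 2973.45

Result:
id | kind       | amount 
---+------------+--------
2  | withdrawal | 2460.23
3  | payment    | 1216.41
5  | deposit    | 1980.3 
6  | transfer   | 1185.17
7  | refund     | 2748.61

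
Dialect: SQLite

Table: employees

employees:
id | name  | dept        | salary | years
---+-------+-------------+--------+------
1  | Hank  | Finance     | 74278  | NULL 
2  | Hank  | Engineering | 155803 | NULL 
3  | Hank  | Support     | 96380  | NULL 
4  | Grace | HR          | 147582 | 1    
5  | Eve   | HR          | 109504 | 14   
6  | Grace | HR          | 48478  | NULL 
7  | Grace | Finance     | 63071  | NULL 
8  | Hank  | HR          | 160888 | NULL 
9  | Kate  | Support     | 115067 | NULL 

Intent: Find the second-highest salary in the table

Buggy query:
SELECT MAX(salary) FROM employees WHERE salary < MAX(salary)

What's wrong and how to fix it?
Bug: MAX(salary) on the right of the comparison is an aggregate-in-WHERE error

Fix: Compute the overall MAX in a subquery, then take MAX of rows below it

Corrected query:
SELECT MAX(salary) FROM employees WHERE salary < (SELECT MAX(salary) FROM employees)

Result:
MAX(salary)
-----------
155803     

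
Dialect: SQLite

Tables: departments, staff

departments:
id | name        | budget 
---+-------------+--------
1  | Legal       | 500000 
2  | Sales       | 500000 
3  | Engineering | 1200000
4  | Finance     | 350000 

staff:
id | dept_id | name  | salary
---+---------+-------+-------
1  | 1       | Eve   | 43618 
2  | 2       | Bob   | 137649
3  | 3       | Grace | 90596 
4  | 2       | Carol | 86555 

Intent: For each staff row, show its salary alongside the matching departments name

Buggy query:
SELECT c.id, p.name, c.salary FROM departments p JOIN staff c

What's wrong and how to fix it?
Bug: Missing join condition: each staff row is matched to all departments rows instead of just its own

Fix: Specify the join condition linking the foreign key to the parent id

Corrected query:
SELECT c.id, p.name, c.salary FROM departments p JOIN staff c ON c.dept_id = p.id

Result:
id | name        | salary
---+-------------+-------
1  | Legal       | 43618 
2  | Sales       | 137649
3  | Engineering | 90596 
4  | Sales       | 86555 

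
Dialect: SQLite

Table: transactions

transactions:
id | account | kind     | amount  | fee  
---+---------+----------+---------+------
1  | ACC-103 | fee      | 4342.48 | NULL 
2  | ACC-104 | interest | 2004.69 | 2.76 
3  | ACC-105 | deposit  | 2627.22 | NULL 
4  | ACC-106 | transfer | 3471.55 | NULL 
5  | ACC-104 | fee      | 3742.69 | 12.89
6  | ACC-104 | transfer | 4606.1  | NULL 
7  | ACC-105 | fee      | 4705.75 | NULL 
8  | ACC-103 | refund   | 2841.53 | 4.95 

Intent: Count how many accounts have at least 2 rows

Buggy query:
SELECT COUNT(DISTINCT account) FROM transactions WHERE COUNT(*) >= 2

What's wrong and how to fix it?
Bug: WHERE filters individual rows, not groups, so a group-level COUNT is invalid there

Fix: Group first with HAVING COUNT(*) >= 2, then COUNT the resulting groups

Corrected query:
SELECT COUNT(*) FROM (SELECT account FROM transactions GROUP BY account HAVING COUNT(*) >= 2)

Result:
COUNT(*)
--------
3       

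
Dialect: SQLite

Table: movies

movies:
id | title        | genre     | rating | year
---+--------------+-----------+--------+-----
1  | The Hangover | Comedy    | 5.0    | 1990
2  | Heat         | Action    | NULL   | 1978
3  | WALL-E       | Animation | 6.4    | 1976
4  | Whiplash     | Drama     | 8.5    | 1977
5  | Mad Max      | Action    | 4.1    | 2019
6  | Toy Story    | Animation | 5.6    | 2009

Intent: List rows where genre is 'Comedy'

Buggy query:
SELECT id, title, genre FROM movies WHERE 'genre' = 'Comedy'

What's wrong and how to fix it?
Bug: Single quotes denote string literals in SQL; the column name is being compared as a constant string

Fix: Remove the quotes around the column name (or use double quotes for an identifier)

Corrected query:
SELECT id, title, genre FROM movies WHERE genre = 'Comedy'

Result:
id | title        | genre 
---+--------------+-------
1  | The Hangover | Comedy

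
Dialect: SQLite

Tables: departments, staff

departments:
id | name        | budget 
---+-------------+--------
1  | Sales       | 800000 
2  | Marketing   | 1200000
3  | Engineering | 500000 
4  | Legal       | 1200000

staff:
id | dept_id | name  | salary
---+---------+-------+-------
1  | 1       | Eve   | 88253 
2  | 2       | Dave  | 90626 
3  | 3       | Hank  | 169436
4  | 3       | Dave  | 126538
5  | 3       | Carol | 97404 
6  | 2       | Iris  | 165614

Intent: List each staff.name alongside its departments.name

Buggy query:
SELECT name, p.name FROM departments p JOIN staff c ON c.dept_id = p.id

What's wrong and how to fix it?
Bug: 'name' exists in both joined tables, so the database can't tell which one is meant

Fix: Prefix ambiguous columns with the table alias

Corrected query:
SELECT c.name, p.name FROM departments p JOIN staff c ON c.dept_id = p.id

Result:
name  | name       
------+------------
Eve   | Sales      
Dave  | Marketing  
Hank  | Engineering
Dave  | Engineering
Carol | Engineering
Iris  | Marketing  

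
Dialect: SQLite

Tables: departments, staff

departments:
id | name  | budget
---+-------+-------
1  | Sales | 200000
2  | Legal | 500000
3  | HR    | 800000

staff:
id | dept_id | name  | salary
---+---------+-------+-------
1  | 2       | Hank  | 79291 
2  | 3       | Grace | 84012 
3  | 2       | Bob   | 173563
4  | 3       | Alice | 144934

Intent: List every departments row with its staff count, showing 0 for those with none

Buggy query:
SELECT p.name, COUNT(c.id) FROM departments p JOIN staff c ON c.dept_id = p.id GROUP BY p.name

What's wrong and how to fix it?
Bug: An inner join excludes parents with zero children

Fix: Use LEFT JOIN so parents without children still appear (COUNT(c.id) gives 0)

Corrected query:
SELECT p.name, COUNT(c.id) FROM departments p LEFT JOIN staff c ON c.dept_id = p.id GROUP BY p.name

Result:
name  | COUNT(c.id)
------+------------
HR    | 2          
Legal | 2          
Sales | 0          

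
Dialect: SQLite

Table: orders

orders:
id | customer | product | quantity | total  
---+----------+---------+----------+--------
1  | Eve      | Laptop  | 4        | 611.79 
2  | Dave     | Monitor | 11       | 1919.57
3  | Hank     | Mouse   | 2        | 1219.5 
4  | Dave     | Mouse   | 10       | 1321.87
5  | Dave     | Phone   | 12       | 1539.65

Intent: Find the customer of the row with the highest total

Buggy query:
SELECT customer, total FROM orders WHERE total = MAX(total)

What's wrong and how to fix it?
Bug: MAX(total) is an aggregate and cannot be used directly in WHERE

Fix: Use a subquery: WHERE total = (SELECT MAX(total) FROM orders)

Corrected query:
SELECT customer, total FROM orders WHERE total = (SELECT MAX(total) FROM orders)

Result:
customer | total  
---------+--------
Dave     | 1919.57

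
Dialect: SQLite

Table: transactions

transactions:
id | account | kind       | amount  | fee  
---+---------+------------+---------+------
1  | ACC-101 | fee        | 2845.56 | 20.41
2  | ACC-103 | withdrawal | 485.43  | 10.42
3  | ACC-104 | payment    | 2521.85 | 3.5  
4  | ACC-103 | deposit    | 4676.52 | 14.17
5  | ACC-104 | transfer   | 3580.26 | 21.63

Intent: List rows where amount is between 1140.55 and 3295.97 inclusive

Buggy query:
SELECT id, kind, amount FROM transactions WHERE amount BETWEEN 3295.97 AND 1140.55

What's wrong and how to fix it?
Bug: The bounds are reversed; BETWEEN a AND b requires a <= b to match anything

Fix: Swap the bounds so the smaller value comes first

Corrected query:
SELECT id, kind, amount FROM transactions WHERE amount BETWEEN 1140.55 AND 3295.97

Result:
id | kind    | amount 
---+---------+--------
1  | fee     | 2845.56
3  | payment | 2521.85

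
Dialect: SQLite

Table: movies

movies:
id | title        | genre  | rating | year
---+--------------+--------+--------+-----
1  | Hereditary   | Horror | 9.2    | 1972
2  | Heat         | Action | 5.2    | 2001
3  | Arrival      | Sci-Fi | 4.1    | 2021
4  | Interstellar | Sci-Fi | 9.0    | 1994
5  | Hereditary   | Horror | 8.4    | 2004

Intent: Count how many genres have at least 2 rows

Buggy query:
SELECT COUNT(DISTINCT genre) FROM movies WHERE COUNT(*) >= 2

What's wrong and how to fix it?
Bug: COUNT(*) cannot appear in WHERE; the per-group count doesn't exist yet

Fix: Use a subquery that GROUPs and filters with HAVING, then count its rows

Corrected query:
SELECT COUNT(*) FROM (SELECT genre FROM movies GROUP BY genre HAVING COUNT(*) >= 2)

Result:
COUNT(*)
--------
2       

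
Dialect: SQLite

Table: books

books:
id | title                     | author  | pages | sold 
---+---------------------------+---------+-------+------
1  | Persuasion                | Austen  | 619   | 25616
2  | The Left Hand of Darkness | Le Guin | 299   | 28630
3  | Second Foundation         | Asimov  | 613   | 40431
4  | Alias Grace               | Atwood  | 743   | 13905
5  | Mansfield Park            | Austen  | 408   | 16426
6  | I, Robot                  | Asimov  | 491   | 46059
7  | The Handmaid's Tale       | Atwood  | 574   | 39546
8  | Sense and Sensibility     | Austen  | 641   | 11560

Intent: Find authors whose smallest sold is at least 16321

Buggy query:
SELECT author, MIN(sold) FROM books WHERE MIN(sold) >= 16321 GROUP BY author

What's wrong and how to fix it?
Bug: Aggregates like MIN are computed per group after WHERE runs

Fix: Use HAVING for the per-group MIN condition

Corrected query:
SELECT author, MIN(sold) FROM books GROUP BY author HAVING MIN(sold) >= 16321

Result:
author  | MIN(sold)
--------+----------
Asimov  | 40431    
Le Guin | 28630    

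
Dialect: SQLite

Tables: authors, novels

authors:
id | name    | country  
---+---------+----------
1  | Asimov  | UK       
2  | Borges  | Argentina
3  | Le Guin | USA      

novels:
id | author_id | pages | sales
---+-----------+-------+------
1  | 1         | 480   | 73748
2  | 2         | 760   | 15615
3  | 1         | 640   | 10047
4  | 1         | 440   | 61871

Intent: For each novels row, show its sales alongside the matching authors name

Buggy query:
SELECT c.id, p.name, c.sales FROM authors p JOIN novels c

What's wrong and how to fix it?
Bug: JOIN with no ON clause produces a cartesian product; every novels row pairs with every authors row

Fix: Specify the join condition linking the foreign key to the parent id

Corrected query:
SELECT c.id, p.name, c.sales FROM authors p JOIN novels c ON c.author_id = p.id

Result:
id | name   | sales
---+--------+------
1  | Asimov | 73748
2  | Borges | 15615
3  | Asimov | 10047
4  | Asimov | 61871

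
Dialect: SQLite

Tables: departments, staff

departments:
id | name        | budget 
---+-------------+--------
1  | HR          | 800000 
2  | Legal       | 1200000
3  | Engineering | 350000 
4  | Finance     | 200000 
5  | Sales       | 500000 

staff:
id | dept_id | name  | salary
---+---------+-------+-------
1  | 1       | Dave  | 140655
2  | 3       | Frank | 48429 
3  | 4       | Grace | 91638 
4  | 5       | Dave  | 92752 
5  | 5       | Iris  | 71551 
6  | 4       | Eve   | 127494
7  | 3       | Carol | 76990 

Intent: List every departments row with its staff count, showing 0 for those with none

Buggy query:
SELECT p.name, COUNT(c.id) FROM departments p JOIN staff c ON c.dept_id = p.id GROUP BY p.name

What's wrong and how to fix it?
Bug: INNER JOIN drops departments rows that have no matching staff rows

Fix: Use LEFT JOIN so parents without children still appear (COUNT(c.id) gives 0)

Corrected query:
SELECT p.name, COUNT(c.id) FROM departments p LEFT JOIN staff c ON c.dept_id = p.id GROUP BY p.name

Result:
name        | COUNT(c.id)
------------+------------
Engineering | 2          
Finance     | 2          
HR          | 1          
Legal       | 0          
Sales       | 2          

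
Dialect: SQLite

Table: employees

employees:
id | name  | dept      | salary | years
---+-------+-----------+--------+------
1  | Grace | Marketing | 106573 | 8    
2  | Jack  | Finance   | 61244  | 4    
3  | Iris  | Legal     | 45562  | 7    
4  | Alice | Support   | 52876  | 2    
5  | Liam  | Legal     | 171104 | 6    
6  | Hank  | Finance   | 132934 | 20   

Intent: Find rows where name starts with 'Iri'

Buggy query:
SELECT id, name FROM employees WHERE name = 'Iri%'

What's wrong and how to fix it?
Bug: Wildcards only work with LIKE; '=' treats '%' as a literal character

Fix: Replace '=' with LIKE so 'Iri%' is treated as a pattern

Corrected query:
SELECT id, name FROM employees WHERE name LIKE 'Iri%'

Result:
id | name
---+-----
3  | Iris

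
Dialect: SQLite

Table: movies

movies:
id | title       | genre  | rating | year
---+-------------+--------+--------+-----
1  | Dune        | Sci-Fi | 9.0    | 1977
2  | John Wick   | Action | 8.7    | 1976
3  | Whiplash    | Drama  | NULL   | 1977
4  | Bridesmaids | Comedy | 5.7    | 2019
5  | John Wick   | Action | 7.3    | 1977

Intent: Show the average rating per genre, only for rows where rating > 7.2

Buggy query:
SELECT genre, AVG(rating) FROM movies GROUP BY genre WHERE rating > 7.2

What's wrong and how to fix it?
Bug: Row-level WHERE must come before GROUP BY in the clause order

Fix: Move the WHERE clause before GROUP BY

Corrected query:
SELECT genre, AVG(rating) FROM movies WHERE rating > 7.2 GROUP BY genre

Result:
genre  | AVG(rating)
-------+------------
Action | 8          
Sci-Fi | 9          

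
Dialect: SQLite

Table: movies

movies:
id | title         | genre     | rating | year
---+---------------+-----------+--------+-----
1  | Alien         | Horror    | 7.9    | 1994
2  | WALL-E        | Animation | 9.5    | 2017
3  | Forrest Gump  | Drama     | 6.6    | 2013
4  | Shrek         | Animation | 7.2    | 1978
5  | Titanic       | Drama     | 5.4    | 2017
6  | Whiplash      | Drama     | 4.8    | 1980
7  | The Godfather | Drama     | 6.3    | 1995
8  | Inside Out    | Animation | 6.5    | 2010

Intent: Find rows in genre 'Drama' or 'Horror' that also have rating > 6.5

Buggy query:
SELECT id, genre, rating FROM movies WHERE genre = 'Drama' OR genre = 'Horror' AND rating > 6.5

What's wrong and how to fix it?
Bug: Without parentheses, AND is evaluated before OR, so the rating filter only applies to the 'Horror' branch

Fix: Group the OR with parentheses (or use IN), then AND the threshold

Corrected query:
SELECT id, genre, rating FROM movies WHERE (genre = 'Drama' OR genre = 'Horror') AND rating > 6.5

Result:
id | genre  | rating
---+--------+-------
1  | Horror | 7.9   
3  | Drama  | 6.6   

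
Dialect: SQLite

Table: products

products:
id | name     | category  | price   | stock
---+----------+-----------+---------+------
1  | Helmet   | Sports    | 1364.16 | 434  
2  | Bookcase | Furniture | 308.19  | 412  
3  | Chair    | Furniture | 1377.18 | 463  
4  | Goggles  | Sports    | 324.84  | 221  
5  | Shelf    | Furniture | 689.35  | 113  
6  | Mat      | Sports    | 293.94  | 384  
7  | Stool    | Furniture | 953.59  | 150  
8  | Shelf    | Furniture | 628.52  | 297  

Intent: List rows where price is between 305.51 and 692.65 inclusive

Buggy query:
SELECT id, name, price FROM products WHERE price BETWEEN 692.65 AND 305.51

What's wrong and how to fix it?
Bug: BETWEEN expects the lower bound first; with 692.65 AND 305.51 the range is empty

Fix: Write BETWEEN 305.51 AND 692.65

Corrected query:
SELECT id, name, price FROM products WHERE price BETWEEN 305.51 AND 692.65

Result:
id | name     | price 
---+----------+-------
2  | Bookcase | 308.19
4  | Goggles  | 324.84
5  | Shelf    | 689.35
8  | Shelf    | 628.52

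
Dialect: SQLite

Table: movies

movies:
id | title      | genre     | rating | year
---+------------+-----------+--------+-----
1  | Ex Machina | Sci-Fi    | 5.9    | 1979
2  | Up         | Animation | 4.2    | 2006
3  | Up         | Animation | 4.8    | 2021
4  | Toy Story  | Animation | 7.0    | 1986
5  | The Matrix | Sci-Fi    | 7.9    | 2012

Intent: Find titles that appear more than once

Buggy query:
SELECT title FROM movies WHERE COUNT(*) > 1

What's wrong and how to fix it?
Bug: COUNT(*) is an aggregate and cannot be used in WHERE

Fix: Group first, then use HAVING for the count condition

Corrected query:
SELECT title FROM movies GROUP BY title HAVING COUNT(*) > 1

Result:
title
-----
Up   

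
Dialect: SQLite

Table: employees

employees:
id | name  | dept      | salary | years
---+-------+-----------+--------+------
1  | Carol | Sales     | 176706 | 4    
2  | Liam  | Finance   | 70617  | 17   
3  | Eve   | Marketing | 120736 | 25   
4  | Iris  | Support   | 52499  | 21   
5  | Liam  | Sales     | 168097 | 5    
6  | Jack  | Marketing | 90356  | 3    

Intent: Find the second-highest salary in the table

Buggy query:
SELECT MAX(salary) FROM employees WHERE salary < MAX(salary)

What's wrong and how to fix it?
Bug: MAX(salary) on the right of the comparison is an aggregate-in-WHERE error

Fix: Compute the overall MAX in a subquery, then take MAX of rows below it

Corrected query:
SELECT MAX(salary) FROM employees WHERE salary < (SELECT MAX(salary) FROM employees)

Result:
MAX(salary)
-----------
168097     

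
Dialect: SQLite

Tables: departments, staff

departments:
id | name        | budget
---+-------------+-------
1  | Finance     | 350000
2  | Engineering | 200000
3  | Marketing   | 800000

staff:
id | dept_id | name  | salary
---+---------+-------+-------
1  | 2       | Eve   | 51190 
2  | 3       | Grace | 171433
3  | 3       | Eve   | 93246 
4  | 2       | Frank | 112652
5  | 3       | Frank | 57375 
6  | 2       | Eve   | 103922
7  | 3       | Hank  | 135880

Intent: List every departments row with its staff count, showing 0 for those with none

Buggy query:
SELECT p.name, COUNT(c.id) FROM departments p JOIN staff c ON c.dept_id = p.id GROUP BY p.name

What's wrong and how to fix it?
Bug: INNER JOIN drops departments rows that have no matching staff rows

Fix: Switch to LEFT JOIN to retain unmatched parent rows

Corrected query:
SELECT p.name, COUNT(c.id) FROM departments p LEFT JOIN staff c ON c.dept_id = p.id GROUP BY p.name

Result:
name        | COUNT(c.id)
------------+------------
Engineering | 3          
Finance     | 0          
Marketing   | 4          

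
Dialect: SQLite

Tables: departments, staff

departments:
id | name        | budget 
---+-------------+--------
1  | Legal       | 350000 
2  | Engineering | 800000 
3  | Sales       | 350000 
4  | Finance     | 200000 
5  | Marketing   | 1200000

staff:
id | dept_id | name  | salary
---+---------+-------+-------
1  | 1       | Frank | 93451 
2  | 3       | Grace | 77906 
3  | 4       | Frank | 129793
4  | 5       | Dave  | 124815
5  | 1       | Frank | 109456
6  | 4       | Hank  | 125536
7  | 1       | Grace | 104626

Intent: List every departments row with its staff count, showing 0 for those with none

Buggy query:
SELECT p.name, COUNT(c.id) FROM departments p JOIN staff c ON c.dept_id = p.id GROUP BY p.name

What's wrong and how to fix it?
Bug: An inner join excludes parents with zero children

Fix: Switch to LEFT JOIN to retain unmatched parent rows

Corrected query:
SELECT p.name, COUNT(c.id) FROM departments p LEFT JOIN staff c ON c.dept_id = p.id GROUP BY p.name

Result:
name        | COUNT(c.id)
------------+------------
Engineering | 0          
Finance     | 2          
Legal       | 3          
Marketing   | 1          
Sales       | 1          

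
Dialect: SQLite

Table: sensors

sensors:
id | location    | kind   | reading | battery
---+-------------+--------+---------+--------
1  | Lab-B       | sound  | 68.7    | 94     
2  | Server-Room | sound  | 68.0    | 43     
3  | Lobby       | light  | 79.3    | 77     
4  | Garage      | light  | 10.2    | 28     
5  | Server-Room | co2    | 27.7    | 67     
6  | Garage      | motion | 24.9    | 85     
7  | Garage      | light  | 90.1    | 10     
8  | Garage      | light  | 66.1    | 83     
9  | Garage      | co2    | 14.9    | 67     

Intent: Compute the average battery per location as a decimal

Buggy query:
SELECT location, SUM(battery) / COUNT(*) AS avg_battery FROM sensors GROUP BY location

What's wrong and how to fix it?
Bug: Both operands are integers, so '/' performs integer division and truncates

Fix: Cast one side to REAL so the division keeps the fractional part

Corrected query:
SELECT location, SUM(battery) * 1.0 / COUNT(*) AS avg_battery FROM sensors GROUP BY location

Result:
location    | avg_battery
------------+------------
Garage      | 54.6       
Lab-B       | 94         
Lobby       | 77         
Server-Room | 55         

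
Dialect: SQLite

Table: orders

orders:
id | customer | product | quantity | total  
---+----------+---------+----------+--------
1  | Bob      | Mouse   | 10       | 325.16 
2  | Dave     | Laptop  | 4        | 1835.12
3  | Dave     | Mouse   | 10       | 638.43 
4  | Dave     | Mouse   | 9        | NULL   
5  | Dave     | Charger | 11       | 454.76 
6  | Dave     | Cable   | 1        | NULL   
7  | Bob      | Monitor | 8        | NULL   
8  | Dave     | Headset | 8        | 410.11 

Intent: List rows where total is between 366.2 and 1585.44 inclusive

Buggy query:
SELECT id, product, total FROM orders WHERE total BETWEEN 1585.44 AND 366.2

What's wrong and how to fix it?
Bug: BETWEEN expects the lower bound first; with 1585.44 AND 366.2 the range is empty

Fix: Swap the bounds so the smaller value comes first

Corrected query:
SELECT id, product, total FROM orders WHERE total BETWEEN 366.2 AND 1585.44

Result:
id | product | total 
---+---------+-------
3  | Mouse   | 638.43
5  | Charger | 454.76
8  | Headset | 410.11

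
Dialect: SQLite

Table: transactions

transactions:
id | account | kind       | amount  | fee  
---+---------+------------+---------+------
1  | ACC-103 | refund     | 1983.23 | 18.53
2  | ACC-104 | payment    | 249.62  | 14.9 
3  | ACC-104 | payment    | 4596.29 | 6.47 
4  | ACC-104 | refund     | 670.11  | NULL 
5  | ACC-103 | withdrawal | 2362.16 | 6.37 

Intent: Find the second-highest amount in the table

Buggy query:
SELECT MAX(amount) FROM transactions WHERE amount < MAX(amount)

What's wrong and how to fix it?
Bug: MAX(amount) on the right of the comparison is an aggregate-in-WHERE error

Fix: Put the inner MAX in a scalar subquery

Corrected query:
SELECT MAX(amount) FROM transactions WHERE amount < (SELECT MAX(amount) FROM transactions)

Result:
MAX(amount)
-----------
2362.16    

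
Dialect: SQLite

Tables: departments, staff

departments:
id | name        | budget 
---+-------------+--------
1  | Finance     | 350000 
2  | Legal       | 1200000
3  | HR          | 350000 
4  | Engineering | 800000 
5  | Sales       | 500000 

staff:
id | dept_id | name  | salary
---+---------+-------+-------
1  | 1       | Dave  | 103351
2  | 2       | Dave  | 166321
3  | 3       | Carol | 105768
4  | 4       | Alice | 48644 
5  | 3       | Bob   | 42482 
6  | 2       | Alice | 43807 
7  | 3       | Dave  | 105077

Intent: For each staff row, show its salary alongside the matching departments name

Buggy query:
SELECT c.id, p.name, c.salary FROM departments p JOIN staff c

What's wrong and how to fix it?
Bug: JOIN with no ON clause produces a cartesian product; every staff row pairs with every departments row

Fix: Specify the join condition linking the foreign key to the parent id

Corrected query:
SELECT c.id, p.name, c.salary FROM departments p JOIN staff c ON c.dept_id = p.id

Result:
id | name        | salary
---+-------------+-------
1  | Finance     | 103351
2  | Legal       | 166321
3  | HR          | 105768
4  | Engineering | 48644 
5  | HR          | 42482 
6  | Legal       | 43807 
7  | HR          | 105077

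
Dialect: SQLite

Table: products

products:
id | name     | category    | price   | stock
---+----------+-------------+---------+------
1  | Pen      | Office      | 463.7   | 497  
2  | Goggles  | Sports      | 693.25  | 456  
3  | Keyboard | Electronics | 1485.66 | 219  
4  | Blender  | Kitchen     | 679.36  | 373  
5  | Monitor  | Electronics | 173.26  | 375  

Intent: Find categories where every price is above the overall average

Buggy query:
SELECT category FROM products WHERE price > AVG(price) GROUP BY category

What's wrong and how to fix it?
Bug: WHERE evaluates per row before aggregation, so AVG() is unavailable

Fix: Compute the overall average in a scalar subquery and compare each group's MIN against it in HAVING

Corrected query:
SELECT category FROM products GROUP BY category HAVING MIN(price) > (SELECT AVG(price) FROM products)

Result:
(no rows)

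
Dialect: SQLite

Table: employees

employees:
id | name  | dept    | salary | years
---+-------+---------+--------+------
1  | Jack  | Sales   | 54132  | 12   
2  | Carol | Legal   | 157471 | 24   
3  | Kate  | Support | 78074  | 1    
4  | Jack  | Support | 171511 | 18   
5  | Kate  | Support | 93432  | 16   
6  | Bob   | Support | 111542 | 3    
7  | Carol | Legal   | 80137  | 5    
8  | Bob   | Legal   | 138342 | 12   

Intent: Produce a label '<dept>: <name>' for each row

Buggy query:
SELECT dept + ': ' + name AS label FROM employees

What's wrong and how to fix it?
Bug: '+' is numeric addition; on text columns SQLite converts them to 0 instead of concatenating

Fix: Use the || operator for string concatenation

Corrected query:
SELECT dept || ': ' || name AS label FROM employees

Result:
label        
-------------
Sales: Jack  
Legal: Carol 
Support: Kate
Support: Jack
Support: Kate
Support: Bob 
Legal: Carol 
Legal: Bob   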